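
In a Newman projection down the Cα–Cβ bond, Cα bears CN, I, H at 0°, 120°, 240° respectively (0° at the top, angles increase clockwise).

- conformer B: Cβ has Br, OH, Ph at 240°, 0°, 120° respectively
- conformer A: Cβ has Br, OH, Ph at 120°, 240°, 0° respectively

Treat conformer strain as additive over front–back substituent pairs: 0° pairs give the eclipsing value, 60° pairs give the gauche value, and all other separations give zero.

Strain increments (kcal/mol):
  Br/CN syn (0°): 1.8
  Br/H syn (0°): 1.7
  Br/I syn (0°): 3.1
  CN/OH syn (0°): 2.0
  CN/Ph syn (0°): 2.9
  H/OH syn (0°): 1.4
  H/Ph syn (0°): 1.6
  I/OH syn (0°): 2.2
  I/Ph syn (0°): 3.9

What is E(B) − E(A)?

+0.2 kcal/mol

B (eclipsed): CN(0°)/OH(0°) eclipsed 2.0; I(120°)/Ph(120°) eclipsed 3.9; H(240°)/Br(240°) eclipsed 1.7 → 7.6 kcal/mol.
A (eclipsed): CN(0°)/Ph(0°) eclipsed 2.9; I(120°)/Br(120°) eclipsed 3.1; H(240°)/OH(240°) eclipsed 1.4 → 7.4 kcal/mol.
E(B) − E(A) = 7.6 − 7.4 = +0.2 kcal/mol.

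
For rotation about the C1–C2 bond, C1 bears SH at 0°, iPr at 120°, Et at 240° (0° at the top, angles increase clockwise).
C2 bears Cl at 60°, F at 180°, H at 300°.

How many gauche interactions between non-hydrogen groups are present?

Non-H gauche pairs: SH(0°)/Cl(60°); iPr(120°)/Cl(60°); iPr(120°)/F(180°); Et(240°)/F(180°) — 4 interactions.

4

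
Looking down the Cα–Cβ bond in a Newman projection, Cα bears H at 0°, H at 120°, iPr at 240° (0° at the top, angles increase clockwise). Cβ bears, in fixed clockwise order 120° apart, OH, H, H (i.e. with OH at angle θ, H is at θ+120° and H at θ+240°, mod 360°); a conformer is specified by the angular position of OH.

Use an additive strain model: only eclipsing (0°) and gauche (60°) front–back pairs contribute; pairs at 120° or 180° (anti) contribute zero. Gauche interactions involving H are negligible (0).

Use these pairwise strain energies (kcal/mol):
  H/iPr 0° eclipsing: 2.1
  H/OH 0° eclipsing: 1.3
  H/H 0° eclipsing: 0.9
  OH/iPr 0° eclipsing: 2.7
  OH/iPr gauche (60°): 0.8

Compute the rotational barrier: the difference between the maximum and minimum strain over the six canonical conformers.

OH at 0° is eclipsed. H at 0° is eclipsed with OH at 0° (1.3); H at 120° is eclipsed with H at 120° (0.9); iPr at 240° is eclipsed with H at 240° (2.1). Total 4.3 kcal/mol.
OH at 60° (staggered): no non-H gauche contacts → 0.0 kcal/mol.
OH at 120° is eclipsed. H at 0° is eclipsed with H at 0° (0.9); H at 120° is eclipsed with OH at 120° (1.3); iPr at 240° is eclipsed with H at 240° (2.1). Total 4.3 kcal/mol.
OH at 180° is staggered. iPr at 240° is gauche with OH at 180° (0.8). Total 0.8 kcal/mol.
OH at 240° is eclipsed. H at 0° is eclipsed with H at 0° (0.9); H at 120° is eclipsed with H at 120° (0.9); iPr at 240° is eclipsed with OH at 240° (2.7). Total 4.5 kcal/mol.
OH at 300° is staggered. iPr at 240° is gauche with OH at 300° (0.8). Total 0.8 kcal/mol.
Max at 240° (4.5 kcal/mol), min at 60° (0.0 kcal/mol); barrier = 4.5 kcal/mol.

4.5 kcal/mol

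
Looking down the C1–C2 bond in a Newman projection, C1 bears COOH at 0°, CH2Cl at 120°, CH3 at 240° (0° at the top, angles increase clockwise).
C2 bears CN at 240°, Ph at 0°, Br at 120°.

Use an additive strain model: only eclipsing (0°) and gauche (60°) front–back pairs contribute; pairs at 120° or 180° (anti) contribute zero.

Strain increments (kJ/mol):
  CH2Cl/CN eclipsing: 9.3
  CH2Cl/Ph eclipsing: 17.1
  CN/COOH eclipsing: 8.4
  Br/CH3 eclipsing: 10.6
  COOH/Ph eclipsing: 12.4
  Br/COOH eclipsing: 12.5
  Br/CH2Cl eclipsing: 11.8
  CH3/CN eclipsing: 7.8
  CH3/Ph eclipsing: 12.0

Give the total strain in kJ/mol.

This conformer (eclipsed): COOH–Ph eclipsed, CH2Cl–Br eclipsed, CH3–CN eclipsed; 12.4 + 11.8 + 7.8 = 32.0 kJ/mol.

32.0 kJ/mol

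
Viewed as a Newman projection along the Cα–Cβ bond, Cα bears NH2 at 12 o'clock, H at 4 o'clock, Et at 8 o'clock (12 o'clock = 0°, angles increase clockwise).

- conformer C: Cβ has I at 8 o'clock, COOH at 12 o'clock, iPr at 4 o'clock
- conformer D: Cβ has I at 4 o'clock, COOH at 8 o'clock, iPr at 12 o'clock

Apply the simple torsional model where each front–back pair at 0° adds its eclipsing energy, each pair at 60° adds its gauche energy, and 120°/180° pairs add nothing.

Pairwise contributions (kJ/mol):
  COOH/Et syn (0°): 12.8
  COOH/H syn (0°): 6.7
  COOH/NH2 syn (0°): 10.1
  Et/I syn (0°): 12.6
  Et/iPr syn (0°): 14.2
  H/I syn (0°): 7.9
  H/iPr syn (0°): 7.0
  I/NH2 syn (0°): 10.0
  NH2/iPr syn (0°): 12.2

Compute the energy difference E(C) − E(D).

-3.2 kJ/mol

C is eclipsed. NH2 at 0° is eclipsed with COOH at 0° (10.1); H at 120° is eclipsed with iPr at 120° (7.0); Et at 240° is eclipsed with I at 240° (12.6). Total 29.7 kJ/mol.
D is eclipsed. NH2 at 0° is eclipsed with iPr at 0° (12.2); H at 120° is eclipsed with I at 120° (7.9); Et at 240° is eclipsed with COOH at 240° (12.8). Total 32.9 kJ/mol.
E(C) − E(D) = 29.7 − 32.9 = -3.2 kJ/mol.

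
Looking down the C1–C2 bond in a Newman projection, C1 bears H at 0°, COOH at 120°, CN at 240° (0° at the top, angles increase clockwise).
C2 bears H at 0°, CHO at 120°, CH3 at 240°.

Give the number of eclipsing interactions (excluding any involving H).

2

Non-H eclipsing pairs: COOH(120°)/CHO(120°); CN(240°)/CH3(240°) — 2 interactions.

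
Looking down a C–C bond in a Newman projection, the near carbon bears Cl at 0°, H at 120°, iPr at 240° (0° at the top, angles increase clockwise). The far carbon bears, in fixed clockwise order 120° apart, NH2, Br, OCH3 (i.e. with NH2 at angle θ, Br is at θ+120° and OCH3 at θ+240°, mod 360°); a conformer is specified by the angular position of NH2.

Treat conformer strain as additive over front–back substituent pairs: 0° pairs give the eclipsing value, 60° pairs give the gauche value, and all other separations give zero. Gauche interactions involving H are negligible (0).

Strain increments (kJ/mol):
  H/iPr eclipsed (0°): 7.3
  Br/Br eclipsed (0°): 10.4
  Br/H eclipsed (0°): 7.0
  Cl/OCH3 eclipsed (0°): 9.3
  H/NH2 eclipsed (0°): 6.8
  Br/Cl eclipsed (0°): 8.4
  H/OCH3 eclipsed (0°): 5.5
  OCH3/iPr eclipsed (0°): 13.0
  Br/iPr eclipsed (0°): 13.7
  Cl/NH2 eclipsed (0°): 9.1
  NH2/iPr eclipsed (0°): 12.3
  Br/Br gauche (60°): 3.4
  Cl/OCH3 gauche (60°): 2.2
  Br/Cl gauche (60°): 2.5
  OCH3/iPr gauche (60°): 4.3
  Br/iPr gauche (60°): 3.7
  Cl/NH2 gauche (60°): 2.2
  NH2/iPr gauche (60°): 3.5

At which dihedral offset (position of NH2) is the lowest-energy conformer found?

180°

NH2 at 0° (eclipsed): Cl(0°)/NH2(0°) eclipsed 9.1; H(120°)/Br(120°) eclipsed 7.0; iPr(240°)/OCH3(240°) eclipsed 13.0 → 29.1 kJ/mol.
NH2 at 60° (staggered): Cl(0°)/NH2(60°) gauche 2.2; Cl(0°)/OCH3(300°) gauche 2.2; iPr(240°)/Br(180°) gauche 3.7; iPr(240°)/OCH3(300°) gauche 4.3 → 12.4 kJ/mol.
NH2 at 120° (eclipsed): Cl(0°)/OCH3(0°) eclipsed 9.3; H(120°)/NH2(120°) eclipsed 6.8; iPr(240°)/Br(240°) eclipsed 13.7 → 29.8 kJ/mol.
NH2 at 180° (staggered): Cl(0°)/Br(300°) gauche 2.5; Cl(0°)/OCH3(60°) gauche 2.2; iPr(240°)/NH2(180°) gauche 3.5; iPr(240°)/Br(300°) gauche 3.7 → 11.9 kJ/mol.
NH2 at 240° (eclipsed): Cl(0°)/Br(0°) eclipsed 8.4; H(120°)/OCH3(120°) eclipsed 5.5; iPr(240°)/NH2(240°) eclipsed 12.3 → 26.2 kJ/mol.
NH2 at 300° (staggered): Cl(0°)/NH2(300°) gauche 2.2; Cl(0°)/Br(60°) gauche 2.5; iPr(240°)/NH2(300°) gauche 3.5; iPr(240°)/OCH3(180°) gauche 4.3 → 12.5 kJ/mol.
The minimum (11.9 kJ/mol) occurs with NH2 at 180°.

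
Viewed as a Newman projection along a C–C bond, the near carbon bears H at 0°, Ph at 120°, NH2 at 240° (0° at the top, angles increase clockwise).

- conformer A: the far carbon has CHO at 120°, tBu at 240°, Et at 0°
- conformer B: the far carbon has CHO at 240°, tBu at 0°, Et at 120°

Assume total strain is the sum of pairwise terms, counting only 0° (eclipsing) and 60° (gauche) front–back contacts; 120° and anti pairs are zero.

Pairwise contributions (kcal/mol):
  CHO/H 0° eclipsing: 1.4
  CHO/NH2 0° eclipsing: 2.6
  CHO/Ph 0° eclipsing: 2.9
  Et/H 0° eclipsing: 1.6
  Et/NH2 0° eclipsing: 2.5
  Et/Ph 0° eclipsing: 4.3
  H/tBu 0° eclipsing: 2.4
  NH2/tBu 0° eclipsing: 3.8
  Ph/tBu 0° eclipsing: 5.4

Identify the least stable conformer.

A (eclipsed): H–Et eclipsed, Ph–CHO eclipsed, NH2–tBu eclipsed; 1.6 + 2.9 + 3.8 = 8.3 kcal/mol.
B (eclipsed): H–tBu eclipsed, Ph–Et eclipsed, NH2–CHO eclipsed; 2.4 + 4.3 + 2.6 = 9.3 kcal/mol.
B has the highest total (9.3 kcal/mol).

B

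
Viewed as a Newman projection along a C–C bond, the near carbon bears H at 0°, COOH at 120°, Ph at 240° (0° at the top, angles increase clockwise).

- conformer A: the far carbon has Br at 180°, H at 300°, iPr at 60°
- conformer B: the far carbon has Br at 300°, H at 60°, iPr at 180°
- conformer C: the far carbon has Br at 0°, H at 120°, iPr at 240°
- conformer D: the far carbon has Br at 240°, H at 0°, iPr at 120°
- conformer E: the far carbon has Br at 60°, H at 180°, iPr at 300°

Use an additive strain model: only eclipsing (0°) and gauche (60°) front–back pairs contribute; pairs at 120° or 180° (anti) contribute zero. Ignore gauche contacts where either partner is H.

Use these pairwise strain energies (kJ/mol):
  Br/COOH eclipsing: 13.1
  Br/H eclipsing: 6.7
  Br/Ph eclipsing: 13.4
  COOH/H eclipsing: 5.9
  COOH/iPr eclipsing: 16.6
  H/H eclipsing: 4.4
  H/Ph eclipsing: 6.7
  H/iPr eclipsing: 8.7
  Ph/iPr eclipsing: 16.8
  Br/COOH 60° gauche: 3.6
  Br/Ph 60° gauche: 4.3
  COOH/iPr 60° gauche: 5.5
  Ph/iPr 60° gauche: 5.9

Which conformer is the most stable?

A is staggered. COOH at 120° is gauche with Br at 180° (3.6); COOH at 120° is gauche with iPr at 60° (5.5); Ph at 240° is gauche with Br at 180° (4.3). Total 13.4 kJ/mol.
B is staggered. COOH at 120° is gauche with iPr at 180° (5.5); Ph at 240° is gauche with Br at 300° (4.3); Ph at 240° is gauche with iPr at 180° (5.9). Total 15.7 kJ/mol.
C is eclipsed. H at 0° is eclipsed with Br at 0° (6.7); COOH at 120° is eclipsed with H at 120° (5.9); Ph at 240° is eclipsed with iPr at 240° (16.8). Total 29.4 kJ/mol.
D is eclipsed. H at 0° is eclipsed with H at 0° (4.4); COOH at 120° is eclipsed with iPr at 120° (16.6); Ph at 240° is eclipsed with Br at 240° (13.4). Total 34.4 kJ/mol.
E is staggered. COOH at 120° is gauche with Br at 60° (3.6); Ph at 240° is gauche with iPr at 300° (5.9). Total 9.5 kJ/mol.
E has the lowest total (9.5 kJ/mol).

E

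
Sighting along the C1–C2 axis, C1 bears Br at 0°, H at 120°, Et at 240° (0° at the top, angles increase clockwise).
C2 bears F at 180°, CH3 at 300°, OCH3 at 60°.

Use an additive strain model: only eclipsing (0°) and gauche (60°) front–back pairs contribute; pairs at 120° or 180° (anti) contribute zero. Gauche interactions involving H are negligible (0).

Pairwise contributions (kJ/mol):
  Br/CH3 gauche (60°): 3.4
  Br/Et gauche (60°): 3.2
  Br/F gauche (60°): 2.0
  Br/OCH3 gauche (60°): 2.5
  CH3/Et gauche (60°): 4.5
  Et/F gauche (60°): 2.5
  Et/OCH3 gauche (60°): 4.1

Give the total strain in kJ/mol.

This conformer is staggered. Br at 0° is gauche with CH3 at 300° (3.4); Br at 0° is gauche with OCH3 at 60° (2.5); Et at 240° is gauche with F at 180° (2.5); Et at 240° is gauche with CH3 at 300° (4.5). Total 12.9 kJ/mol.

12.9 kJ/mol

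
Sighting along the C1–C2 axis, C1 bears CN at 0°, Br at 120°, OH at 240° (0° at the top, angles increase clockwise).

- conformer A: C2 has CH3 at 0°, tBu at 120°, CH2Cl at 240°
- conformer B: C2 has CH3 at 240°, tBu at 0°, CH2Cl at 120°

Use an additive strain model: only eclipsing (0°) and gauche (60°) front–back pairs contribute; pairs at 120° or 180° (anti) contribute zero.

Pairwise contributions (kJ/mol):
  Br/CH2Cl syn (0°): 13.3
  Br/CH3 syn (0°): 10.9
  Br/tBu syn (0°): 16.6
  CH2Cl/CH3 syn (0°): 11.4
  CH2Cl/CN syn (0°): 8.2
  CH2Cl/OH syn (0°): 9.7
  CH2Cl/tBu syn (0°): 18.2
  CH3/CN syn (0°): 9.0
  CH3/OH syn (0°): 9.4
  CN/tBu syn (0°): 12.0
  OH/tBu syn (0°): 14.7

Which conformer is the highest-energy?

A

A (eclipsed): CN(0°)/CH3(0°) eclipsed 9.0; Br(120°)/tBu(120°) eclipsed 16.6; OH(240°)/CH2Cl(240°) eclipsed 9.7 → 35.3 kJ/mol.
B (eclipsed): CN(0°)/tBu(0°) eclipsed 12.0; Br(120°)/CH2Cl(120°) eclipsed 13.3; OH(240°)/CH3(240°) eclipsed 9.4 → 34.7 kJ/mol.
A has the highest total (35.3 kJ/mol).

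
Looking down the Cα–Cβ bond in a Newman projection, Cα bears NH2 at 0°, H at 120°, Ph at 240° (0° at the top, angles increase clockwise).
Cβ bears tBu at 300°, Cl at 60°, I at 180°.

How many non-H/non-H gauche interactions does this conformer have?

Non-H gauche pairs: NH2(0°)/tBu(300°); NH2(0°)/Cl(60°); Ph(240°)/tBu(300°); Ph(240°)/I(180°) — 4 interactions.

4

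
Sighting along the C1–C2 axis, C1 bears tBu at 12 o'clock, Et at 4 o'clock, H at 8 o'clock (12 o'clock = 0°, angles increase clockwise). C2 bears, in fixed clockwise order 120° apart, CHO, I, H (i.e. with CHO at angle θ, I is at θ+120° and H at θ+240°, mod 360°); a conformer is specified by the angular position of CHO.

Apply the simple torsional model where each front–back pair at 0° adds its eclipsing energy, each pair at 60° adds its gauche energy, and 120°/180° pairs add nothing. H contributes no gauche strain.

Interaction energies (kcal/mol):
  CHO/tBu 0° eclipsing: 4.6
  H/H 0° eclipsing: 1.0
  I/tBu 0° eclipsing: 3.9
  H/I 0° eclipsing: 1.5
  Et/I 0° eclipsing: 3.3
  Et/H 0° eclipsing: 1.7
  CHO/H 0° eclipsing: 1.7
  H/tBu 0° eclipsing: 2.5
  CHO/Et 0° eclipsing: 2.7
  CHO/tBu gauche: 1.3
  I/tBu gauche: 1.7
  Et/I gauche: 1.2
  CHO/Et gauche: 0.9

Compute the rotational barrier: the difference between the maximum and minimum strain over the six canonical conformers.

6.3 kcal/mol

CHO at 0° (eclipsed): tBu(0°)/CHO(0°) eclipsed 4.6; Et(120°)/I(120°) eclipsed 3.3; H(240°)/H(240°) eclipsed 1.0 → 8.9 kcal/mol.
CHO at 60° (staggered): tBu(0°)/CHO(60°) gauche 1.3; Et(120°)/CHO(60°) gauche 0.9; Et(120°)/I(180°) gauche 1.2 → 3.4 kcal/mol.
CHO at 120° (eclipsed): tBu(0°)/H(0°) eclipsed 2.5; Et(120°)/CHO(120°) eclipsed 2.7; H(240°)/I(240°) eclipsed 1.5 → 6.7 kcal/mol.
CHO at 180° (staggered): tBu(0°)/I(300°) gauche 1.7; Et(120°)/CHO(180°) gauche 0.9 → 2.6 kcal/mol.
CHO at 240° (eclipsed): tBu(0°)/I(0°) eclipsed 3.9; Et(120°)/H(120°) eclipsed 1.7; H(240°)/CHO(240°) eclipsed 1.7 → 7.3 kcal/mol.
CHO at 300° (staggered): tBu(0°)/CHO(300°) gauche 1.3; tBu(0°)/I(60°) gauche 1.7; Et(120°)/I(60°) gauche 1.2 → 4.2 kcal/mol.
Max at 0° (8.9 kcal/mol), min at 180° (2.6 kcal/mol); barrier = 6.3 kcal/mol.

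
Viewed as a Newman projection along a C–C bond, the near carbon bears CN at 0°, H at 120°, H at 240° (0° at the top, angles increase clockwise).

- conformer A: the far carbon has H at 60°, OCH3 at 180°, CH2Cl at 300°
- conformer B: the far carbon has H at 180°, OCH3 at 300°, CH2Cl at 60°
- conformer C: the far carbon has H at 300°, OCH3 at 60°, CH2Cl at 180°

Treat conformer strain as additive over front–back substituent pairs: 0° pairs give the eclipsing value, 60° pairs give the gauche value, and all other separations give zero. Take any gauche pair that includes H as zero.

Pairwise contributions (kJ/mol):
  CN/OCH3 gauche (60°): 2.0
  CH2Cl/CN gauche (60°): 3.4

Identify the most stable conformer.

C

A (staggered): CN(0°)/CH2Cl(300°) gauche 3.4 → 3.4 kJ/mol.
B (staggered): CN(0°)/OCH3(300°) gauche 2.0; CN(0°)/CH2Cl(60°) gauche 3.4 → 5.4 kJ/mol.
C (staggered): CN(0°)/OCH3(60°) gauche 2.0 → 2.0 kJ/mol.
C has the lowest total (2.0 kJ/mol).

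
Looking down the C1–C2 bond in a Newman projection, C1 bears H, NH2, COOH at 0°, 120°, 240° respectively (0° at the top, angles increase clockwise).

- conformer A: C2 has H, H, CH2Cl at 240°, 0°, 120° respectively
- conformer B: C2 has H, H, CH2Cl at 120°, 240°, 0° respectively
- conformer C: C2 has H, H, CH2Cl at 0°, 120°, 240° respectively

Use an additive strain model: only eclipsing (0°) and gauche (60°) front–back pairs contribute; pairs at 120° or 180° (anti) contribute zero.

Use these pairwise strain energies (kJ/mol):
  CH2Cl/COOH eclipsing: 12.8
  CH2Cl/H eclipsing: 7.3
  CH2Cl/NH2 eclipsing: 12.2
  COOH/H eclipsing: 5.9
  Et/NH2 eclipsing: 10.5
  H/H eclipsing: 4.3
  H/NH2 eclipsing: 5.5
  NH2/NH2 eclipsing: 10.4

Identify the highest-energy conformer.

A (eclipsed): H(0°)/H(0°) eclipsed 4.3; NH2(120°)/CH2Cl(120°) eclipsed 12.2; COOH(240°)/H(240°) eclipsed 5.9 → 22.4 kJ/mol.
B (eclipsed): H(0°)/CH2Cl(0°) eclipsed 7.3; NH2(120°)/H(120°) eclipsed 5.5; COOH(240°)/H(240°) eclipsed 5.9 → 18.7 kJ/mol.
C (eclipsed): H(0°)/H(0°) eclipsed 4.3; NH2(120°)/H(120°) eclipsed 5.5; COOH(240°)/CH2Cl(240°) eclipsed 12.8 → 22.6 kJ/mol.
C has the highest total (22.6 kJ/mol).

C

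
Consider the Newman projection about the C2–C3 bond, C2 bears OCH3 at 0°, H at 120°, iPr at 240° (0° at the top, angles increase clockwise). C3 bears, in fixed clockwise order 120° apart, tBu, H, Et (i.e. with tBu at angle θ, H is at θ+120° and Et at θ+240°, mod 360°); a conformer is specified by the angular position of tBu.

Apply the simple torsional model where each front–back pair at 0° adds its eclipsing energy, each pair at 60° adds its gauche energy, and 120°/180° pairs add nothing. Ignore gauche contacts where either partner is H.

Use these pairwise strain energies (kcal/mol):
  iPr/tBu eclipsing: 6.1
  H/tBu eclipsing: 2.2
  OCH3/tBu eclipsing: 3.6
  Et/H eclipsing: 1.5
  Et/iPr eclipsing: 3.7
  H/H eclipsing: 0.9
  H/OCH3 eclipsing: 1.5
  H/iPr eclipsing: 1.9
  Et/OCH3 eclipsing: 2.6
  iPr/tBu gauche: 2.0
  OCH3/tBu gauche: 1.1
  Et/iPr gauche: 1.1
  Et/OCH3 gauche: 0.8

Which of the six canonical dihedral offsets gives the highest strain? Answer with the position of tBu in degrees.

240°

tBu at 0° (eclipsed): OCH3(0°)/tBu(0°) eclipsed 3.6; H(120°)/H(120°) eclipsed 0.9; iPr(240°)/Et(240°) eclipsed 3.7 → 8.2 kcal/mol.
tBu at 60° (staggered): OCH3(0°)/tBu(60°) gauche 1.1; OCH3(0°)/Et(300°) gauche 0.8; iPr(240°)/Et(300°) gauche 1.1 → 3.0 kcal/mol.
tBu at 120° (eclipsed): OCH3(0°)/Et(0°) eclipsed 2.6; H(120°)/tBu(120°) eclipsed 2.2; iPr(240°)/H(240°) eclipsed 1.9 → 6.7 kcal/mol.
tBu at 180° (staggered): OCH3(0°)/Et(60°) gauche 0.8; iPr(240°)/tBu(180°) gauche 2.0 → 2.8 kcal/mol.
tBu at 240° (eclipsed): OCH3(0°)/H(0°) eclipsed 1.5; H(120°)/Et(120°) eclipsed 1.5; iPr(240°)/tBu(240°) eclipsed 6.1 → 9.1 kcal/mol.
tBu at 300° (staggered): OCH3(0°)/tBu(300°) gauche 1.1; iPr(240°)/tBu(300°) gauche 2.0; iPr(240°)/Et(180°) gauche 1.1 → 4.2 kcal/mol.
The maximum (9.1 kcal/mol) occurs with tBu at 240°.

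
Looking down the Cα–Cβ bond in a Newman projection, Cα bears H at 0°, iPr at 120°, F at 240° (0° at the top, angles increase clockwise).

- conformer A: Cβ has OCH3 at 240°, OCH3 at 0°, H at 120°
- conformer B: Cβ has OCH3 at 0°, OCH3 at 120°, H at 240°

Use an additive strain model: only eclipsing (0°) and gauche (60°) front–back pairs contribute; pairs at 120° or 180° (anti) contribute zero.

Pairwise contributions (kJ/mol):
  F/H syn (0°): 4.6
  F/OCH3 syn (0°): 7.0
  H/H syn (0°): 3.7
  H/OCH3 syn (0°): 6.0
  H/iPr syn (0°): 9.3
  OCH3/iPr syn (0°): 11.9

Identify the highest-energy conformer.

A (eclipsed): H(0°)/OCH3(0°) eclipsed 6.0; iPr(120°)/H(120°) eclipsed 9.3; F(240°)/OCH3(240°) eclipsed 7.0 → 22.3 kJ/mol.
B (eclipsed): H(0°)/OCH3(0°) eclipsed 6.0; iPr(120°)/OCH3(120°) eclipsed 11.9; F(240°)/H(240°) eclipsed 4.6 → 22.5 kJ/mol.
B has the highest total (22.5 kJ/mol).

B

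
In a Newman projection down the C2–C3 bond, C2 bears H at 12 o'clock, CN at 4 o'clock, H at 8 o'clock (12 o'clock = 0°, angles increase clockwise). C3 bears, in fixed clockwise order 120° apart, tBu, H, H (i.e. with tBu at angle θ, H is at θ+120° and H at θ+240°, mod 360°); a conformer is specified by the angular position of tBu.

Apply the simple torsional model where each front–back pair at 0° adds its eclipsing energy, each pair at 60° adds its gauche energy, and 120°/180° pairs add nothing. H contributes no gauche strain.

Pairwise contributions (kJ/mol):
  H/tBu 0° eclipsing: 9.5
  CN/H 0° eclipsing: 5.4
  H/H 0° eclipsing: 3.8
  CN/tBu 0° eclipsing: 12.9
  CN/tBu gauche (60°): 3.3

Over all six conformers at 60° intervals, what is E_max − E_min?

20.5 kJ/mol

tBu at 0° (eclipsed): H–tBu eclipsed, CN–H eclipsed, H–H eclipsed; 9.5 + 5.4 + 3.8 = 18.7 kJ/mol.
tBu at 60° (staggered): CN–tBu gauche; 3.3 = 3.3 kJ/mol.
tBu at 120° (eclipsed): H–H eclipsed, CN–tBu eclipsed, H–H eclipsed; 3.8 + 12.9 + 3.8 = 20.5 kJ/mol.
tBu at 180° (staggered): CN–tBu gauche; 3.3 = 3.3 kJ/mol.
tBu at 240° (eclipsed): H–H eclipsed, CN–H eclipsed, H–tBu eclipsed; 3.8 + 5.4 + 9.5 = 18.7 kJ/mol.
tBu at 300° (staggered): no non-H gauche contacts → 0.0 kJ/mol.
Max at 120° (20.5 kJ/mol), min at 300° (0.0 kJ/mol); barrier = 20.5 kJ/mol.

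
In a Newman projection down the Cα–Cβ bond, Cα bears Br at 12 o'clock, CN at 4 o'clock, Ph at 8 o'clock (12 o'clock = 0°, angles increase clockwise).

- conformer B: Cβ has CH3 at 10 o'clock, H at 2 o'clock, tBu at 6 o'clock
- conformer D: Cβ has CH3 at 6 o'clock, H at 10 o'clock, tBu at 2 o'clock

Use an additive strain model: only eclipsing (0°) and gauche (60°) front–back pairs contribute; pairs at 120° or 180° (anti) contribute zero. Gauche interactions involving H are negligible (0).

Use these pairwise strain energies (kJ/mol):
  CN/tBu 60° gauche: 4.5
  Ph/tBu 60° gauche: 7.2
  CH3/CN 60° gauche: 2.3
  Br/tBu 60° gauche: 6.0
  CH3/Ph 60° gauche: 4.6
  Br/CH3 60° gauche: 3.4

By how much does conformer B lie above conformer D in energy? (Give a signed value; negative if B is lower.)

B (staggered): Br(0°)/CH3(300°) gauche 3.4; CN(120°)/tBu(180°) gauche 4.5; Ph(240°)/CH3(300°) gauche 4.6; Ph(240°)/tBu(180°) gauche 7.2 → 19.7 kJ/mol.
D (staggered): Br(0°)/tBu(60°) gauche 6.0; CN(120°)/CH3(180°) gauche 2.3; CN(120°)/tBu(60°) gauche 4.5; Ph(240°)/CH3(180°) gauche 4.6 → 17.4 kJ/mol.
E(B) − E(D) = 19.7 − 17.4 = +2.3 kJ/mol.

+2.3 kJ/mol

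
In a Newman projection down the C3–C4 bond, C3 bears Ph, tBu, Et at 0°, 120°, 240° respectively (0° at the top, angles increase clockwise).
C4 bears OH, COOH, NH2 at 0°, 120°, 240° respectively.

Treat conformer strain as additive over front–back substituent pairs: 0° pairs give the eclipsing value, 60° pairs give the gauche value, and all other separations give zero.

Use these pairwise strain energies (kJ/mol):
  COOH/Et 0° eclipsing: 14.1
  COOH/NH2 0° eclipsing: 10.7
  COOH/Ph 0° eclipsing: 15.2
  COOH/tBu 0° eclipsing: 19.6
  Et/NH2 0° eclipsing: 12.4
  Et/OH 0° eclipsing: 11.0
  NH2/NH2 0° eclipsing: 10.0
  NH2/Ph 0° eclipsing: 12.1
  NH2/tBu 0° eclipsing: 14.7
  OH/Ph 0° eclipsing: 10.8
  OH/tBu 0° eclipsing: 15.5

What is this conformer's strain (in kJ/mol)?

42.8 kJ/mol

This conformer (eclipsed): Ph(0°)/OH(0°) eclipsed 10.8; tBu(120°)/COOH(120°) eclipsed 19.6; Et(240°)/NH2(240°) eclipsed 12.4 → 42.8 kJ/mol.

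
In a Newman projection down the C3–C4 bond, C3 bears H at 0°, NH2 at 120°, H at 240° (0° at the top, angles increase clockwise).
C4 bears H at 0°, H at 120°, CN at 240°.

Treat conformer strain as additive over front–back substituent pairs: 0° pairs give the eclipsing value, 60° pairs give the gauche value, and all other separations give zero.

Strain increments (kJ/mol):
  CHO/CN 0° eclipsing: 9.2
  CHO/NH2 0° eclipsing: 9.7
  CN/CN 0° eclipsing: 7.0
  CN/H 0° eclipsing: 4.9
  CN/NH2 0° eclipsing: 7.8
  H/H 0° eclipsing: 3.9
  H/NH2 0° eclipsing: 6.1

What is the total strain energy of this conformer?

14.9 kJ/mol

This conformer is eclipsed. H at 0° is eclipsed with H at 0° (3.9); NH2 at 120° is eclipsed with H at 120° (6.1); H at 240° is eclipsed with CN at 240° (4.9). Total 14.9 kJ/mol.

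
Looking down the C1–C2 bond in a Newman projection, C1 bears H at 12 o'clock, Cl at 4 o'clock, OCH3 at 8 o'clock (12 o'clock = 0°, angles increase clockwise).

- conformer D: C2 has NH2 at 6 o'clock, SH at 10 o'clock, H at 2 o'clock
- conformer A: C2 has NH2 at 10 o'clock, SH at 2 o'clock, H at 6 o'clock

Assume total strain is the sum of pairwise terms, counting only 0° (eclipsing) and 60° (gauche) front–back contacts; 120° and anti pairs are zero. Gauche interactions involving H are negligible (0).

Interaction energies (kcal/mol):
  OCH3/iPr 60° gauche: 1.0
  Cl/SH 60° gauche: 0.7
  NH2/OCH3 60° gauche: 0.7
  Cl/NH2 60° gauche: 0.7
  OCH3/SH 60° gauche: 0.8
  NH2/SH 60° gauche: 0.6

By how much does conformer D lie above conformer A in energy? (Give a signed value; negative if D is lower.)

+0.8 kcal/mol

D is staggered. Cl at 120° is gauche with NH2 at 180° (0.7); OCH3 at 240° is gauche with NH2 at 180° (0.7); OCH3 at 240° is gauche with SH at 300° (0.8). Total 2.2 kcal/mol.
A is staggered. Cl at 120° is gauche with SH at 60° (0.7); OCH3 at 240° is gauche with NH2 at 300° (0.7). Total 1.4 kcal/mol.
E(D) − E(A) = 2.2 − 1.4 = +0.8 kcal/mol.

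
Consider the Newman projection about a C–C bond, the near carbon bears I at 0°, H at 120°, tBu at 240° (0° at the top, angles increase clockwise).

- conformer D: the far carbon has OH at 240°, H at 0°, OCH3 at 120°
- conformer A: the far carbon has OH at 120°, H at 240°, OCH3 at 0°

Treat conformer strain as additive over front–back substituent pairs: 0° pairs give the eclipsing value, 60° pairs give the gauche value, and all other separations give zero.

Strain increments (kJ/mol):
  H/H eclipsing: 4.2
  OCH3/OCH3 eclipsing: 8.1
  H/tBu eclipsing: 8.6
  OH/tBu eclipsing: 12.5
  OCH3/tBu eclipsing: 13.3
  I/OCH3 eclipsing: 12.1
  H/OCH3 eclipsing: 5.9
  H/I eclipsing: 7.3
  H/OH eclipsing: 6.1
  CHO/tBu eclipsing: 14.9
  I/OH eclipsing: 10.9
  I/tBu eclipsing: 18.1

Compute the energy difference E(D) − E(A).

D (eclipsed): I(0°)/H(0°) eclipsed 7.3; H(120°)/OCH3(120°) eclipsed 5.9; tBu(240°)/OH(240°) eclipsed 12.5 → 25.7 kJ/mol.
A (eclipsed): I(0°)/OCH3(0°) eclipsed 12.1; H(120°)/OH(120°) eclipsed 6.1; tBu(240°)/H(240°) eclipsed 8.6 → 26.8 kJ/mol.
E(D) − E(A) = 25.7 − 26.8 = -1.1 kJ/mol.

-1.1 kJ/mol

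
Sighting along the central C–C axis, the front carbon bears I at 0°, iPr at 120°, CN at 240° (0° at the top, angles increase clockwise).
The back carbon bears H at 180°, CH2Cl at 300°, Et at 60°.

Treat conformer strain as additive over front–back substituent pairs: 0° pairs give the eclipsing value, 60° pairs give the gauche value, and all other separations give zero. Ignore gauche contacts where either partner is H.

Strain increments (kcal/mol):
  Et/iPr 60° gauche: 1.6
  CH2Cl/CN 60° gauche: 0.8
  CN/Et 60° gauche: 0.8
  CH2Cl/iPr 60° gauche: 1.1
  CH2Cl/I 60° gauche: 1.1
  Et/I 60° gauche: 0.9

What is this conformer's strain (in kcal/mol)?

4.4 kcal/mol

This conformer (staggered): I–CH2Cl gauche, I–Et gauche, iPr–Et gauche, CN–CH2Cl gauche; 1.1 + 0.9 + 1.6 + 0.8 = 4.4 kcal/mol.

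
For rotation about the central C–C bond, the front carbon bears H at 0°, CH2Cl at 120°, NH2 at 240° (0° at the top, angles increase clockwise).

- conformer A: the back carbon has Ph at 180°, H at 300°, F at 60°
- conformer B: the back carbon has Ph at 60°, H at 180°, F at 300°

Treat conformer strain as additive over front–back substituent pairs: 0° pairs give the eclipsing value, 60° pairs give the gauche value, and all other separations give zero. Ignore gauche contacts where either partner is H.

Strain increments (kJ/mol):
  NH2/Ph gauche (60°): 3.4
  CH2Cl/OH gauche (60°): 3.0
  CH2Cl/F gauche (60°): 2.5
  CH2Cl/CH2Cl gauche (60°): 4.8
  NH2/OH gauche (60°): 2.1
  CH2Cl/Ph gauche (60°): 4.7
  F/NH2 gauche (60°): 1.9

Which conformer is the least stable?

A (staggered): CH2Cl–Ph gauche, CH2Cl–F gauche, NH2–Ph gauche; 4.7 + 2.5 + 3.4 = 10.6 kJ/mol.
B (staggered): CH2Cl–Ph gauche, NH2–F gauche; 4.7 + 1.9 = 6.6 kJ/mol.
A has the highest total (10.6 kJ/mol).

A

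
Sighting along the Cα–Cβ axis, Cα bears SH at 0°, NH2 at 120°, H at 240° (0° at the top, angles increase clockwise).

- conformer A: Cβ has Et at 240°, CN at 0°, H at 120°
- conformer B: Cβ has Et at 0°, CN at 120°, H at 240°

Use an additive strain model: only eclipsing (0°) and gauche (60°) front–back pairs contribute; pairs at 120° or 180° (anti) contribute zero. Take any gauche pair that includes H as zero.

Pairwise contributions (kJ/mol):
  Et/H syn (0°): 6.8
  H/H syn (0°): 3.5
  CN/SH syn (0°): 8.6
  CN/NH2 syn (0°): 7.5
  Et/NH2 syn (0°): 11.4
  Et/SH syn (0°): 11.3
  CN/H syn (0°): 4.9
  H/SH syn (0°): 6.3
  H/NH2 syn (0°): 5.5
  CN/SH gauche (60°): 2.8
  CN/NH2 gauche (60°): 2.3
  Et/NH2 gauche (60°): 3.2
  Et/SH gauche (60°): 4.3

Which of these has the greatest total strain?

B

A (eclipsed): SH(0°)/CN(0°) eclipsed 8.6; NH2(120°)/H(120°) eclipsed 5.5; H(240°)/Et(240°) eclipsed 6.8 → 20.9 kJ/mol.
B (eclipsed): SH(0°)/Et(0°) eclipsed 11.3; NH2(120°)/CN(120°) eclipsed 7.5; H(240°)/H(240°) eclipsed 3.5 → 22.3 kJ/mol.
B has the highest total (22.3 kJ/mol).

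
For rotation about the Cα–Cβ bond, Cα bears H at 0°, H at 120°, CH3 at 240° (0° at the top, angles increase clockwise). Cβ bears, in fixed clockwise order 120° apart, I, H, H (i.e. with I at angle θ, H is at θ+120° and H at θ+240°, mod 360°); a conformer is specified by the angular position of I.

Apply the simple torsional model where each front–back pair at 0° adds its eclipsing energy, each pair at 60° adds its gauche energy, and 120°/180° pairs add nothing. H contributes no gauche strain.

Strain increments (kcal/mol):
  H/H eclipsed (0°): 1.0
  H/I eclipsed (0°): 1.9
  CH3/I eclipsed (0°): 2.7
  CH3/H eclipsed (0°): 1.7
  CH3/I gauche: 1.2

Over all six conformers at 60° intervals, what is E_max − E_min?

I at 0° (eclipsed): H(0°)/I(0°) eclipsed 1.9; H(120°)/H(120°) eclipsed 1.0; CH3(240°)/H(240°) eclipsed 1.7 → 4.6 kcal/mol.
I at 60° (staggered): no non-H gauche contacts → 0.0 kcal/mol.
I at 120° (eclipsed): H(0°)/H(0°) eclipsed 1.0; H(120°)/I(120°) eclipsed 1.9; CH3(240°)/H(240°) eclipsed 1.7 → 4.6 kcal/mol.
I at 180° (staggered): CH3(240°)/I(180°) gauche 1.2 → 1.2 kcal/mol.
I at 240° (eclipsed): H(0°)/H(0°) eclipsed 1.0; H(120°)/H(120°) eclipsed 1.0; CH3(240°)/I(240°) eclipsed 2.7 → 4.7 kcal/mol.
I at 300° (staggered): CH3(240°)/I(300°) gauche 1.2 → 1.2 kcal/mol.
Max at 240° (4.7 kcal/mol), min at 60° (0.0 kcal/mol); barrier = 4.7 kcal/mol.

4.7 kcal/mol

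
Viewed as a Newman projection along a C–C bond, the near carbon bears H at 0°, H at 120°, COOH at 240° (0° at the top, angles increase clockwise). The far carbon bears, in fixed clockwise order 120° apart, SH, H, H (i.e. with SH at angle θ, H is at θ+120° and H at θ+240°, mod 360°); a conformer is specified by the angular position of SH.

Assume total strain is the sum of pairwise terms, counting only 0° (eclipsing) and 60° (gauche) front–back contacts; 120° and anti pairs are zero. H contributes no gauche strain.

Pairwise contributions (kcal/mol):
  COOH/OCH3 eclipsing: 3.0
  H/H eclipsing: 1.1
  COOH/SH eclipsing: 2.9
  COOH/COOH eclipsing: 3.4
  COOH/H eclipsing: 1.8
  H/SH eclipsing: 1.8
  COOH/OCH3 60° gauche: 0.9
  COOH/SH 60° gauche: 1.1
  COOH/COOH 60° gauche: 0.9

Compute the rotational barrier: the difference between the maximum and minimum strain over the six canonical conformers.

5.1 kcal/mol

SH at 0° (eclipsed): H–SH eclipsed, H–H eclipsed, COOH–H eclipsed; 1.8 + 1.1 + 1.8 = 4.7 kcal/mol.
SH at 60° (staggered): no non-H gauche contacts → 0.0 kcal/mol.
SH at 120° (eclipsed): H–H eclipsed, H–SH eclipsed, COOH–H eclipsed; 1.1 + 1.8 + 1.8 = 4.7 kcal/mol.
SH at 180° (staggered): COOH–SH gauche; 1.1 = 1.1 kcal/mol.
SH at 240° (eclipsed): H–H eclipsed, H–H eclipsed, COOH–SH eclipsed; 1.1 + 1.1 + 2.9 = 5.1 kcal/mol.
SH at 300° (staggered): COOH–SH gauche; 1.1 = 1.1 kcal/mol.
Max at 240° (5.1 kcal/mol), min at 60° (0.0 kcal/mol); barrier = 5.1 kcal/mol.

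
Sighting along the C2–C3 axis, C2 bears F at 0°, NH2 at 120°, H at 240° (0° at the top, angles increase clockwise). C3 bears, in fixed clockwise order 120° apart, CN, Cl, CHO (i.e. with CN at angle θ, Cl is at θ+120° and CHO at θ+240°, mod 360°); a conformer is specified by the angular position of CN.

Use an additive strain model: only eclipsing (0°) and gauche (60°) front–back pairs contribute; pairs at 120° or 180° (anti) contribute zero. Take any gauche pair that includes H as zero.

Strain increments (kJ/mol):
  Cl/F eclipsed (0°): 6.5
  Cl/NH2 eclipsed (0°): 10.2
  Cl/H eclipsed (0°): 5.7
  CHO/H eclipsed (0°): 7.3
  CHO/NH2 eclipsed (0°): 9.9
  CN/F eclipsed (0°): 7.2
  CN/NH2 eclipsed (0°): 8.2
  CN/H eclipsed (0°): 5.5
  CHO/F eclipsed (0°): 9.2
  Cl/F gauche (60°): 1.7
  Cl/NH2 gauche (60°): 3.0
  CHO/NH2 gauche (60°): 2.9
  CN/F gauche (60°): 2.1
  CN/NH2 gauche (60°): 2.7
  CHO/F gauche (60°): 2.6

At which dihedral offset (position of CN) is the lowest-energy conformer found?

CN at 0° (eclipsed): F(0°)/CN(0°) eclipsed 7.2; NH2(120°)/Cl(120°) eclipsed 10.2; H(240°)/CHO(240°) eclipsed 7.3 → 24.7 kJ/mol.
CN at 60° (staggered): F(0°)/CN(60°) gauche 2.1; F(0°)/CHO(300°) gauche 2.6; NH2(120°)/CN(60°) gauche 2.7; NH2(120°)/Cl(180°) gauche 3.0 → 10.4 kJ/mol.
CN at 120° (eclipsed): F(0°)/CHO(0°) eclipsed 9.2; NH2(120°)/CN(120°) eclipsed 8.2; H(240°)/Cl(240°) eclipsed 5.7 → 23.1 kJ/mol.
CN at 180° (staggered): F(0°)/Cl(300°) gauche 1.7; F(0°)/CHO(60°) gauche 2.6; NH2(120°)/CN(180°) gauche 2.7; NH2(120°)/CHO(60°) gauche 2.9 → 9.9 kJ/mol.
CN at 240° (eclipsed): F(0°)/Cl(0°) eclipsed 6.5; NH2(120°)/CHO(120°) eclipsed 9.9; H(240°)/CN(240°) eclipsed 5.5 → 21.9 kJ/mol.
CN at 300° (staggered): F(0°)/CN(300°) gauche 2.1; F(0°)/Cl(60°) gauche 1.7; NH2(120°)/Cl(60°) gauche 3.0; NH2(120°)/CHO(180°) gauche 2.9 → 9.7 kJ/mol.
The minimum (9.7 kJ/mol) occurs with CN at 300°.

300°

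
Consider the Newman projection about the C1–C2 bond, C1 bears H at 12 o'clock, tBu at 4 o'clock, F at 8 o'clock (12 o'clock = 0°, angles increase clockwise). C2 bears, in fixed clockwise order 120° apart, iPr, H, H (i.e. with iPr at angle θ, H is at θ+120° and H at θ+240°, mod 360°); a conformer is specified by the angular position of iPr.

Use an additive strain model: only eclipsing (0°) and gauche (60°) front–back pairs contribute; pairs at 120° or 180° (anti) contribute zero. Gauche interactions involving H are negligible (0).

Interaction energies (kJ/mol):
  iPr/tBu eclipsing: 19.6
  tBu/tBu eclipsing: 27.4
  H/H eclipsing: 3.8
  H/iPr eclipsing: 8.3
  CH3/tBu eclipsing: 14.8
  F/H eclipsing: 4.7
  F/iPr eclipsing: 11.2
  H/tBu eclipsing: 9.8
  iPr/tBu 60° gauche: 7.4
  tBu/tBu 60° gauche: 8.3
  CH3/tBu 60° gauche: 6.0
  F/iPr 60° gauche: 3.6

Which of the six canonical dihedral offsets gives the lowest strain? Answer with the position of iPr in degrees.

iPr at 0° (eclipsed): H(0°)/iPr(0°) eclipsed 8.3; tBu(120°)/H(120°) eclipsed 9.8; F(240°)/H(240°) eclipsed 4.7 → 22.8 kJ/mol.
iPr at 60° (staggered): tBu(120°)/iPr(60°) gauche 7.4 → 7.4 kJ/mol.
iPr at 120° (eclipsed): H(0°)/H(0°) eclipsed 3.8; tBu(120°)/iPr(120°) eclipsed 19.6; F(240°)/H(240°) eclipsed 4.7 → 28.1 kJ/mol.
iPr at 180° (staggered): tBu(120°)/iPr(180°) gauche 7.4; F(240°)/iPr(180°) gauche 3.6 → 11.0 kJ/mol.
iPr at 240° (eclipsed): H(0°)/H(0°) eclipsed 3.8; tBu(120°)/H(120°) eclipsed 9.8; F(240°)/iPr(240°) eclipsed 11.2 → 24.8 kJ/mol.
iPr at 300° (staggered): F(240°)/iPr(300°) gauche 3.6 → 3.6 kJ/mol.
The minimum (3.6 kJ/mol) occurs with iPr at 300°.

300°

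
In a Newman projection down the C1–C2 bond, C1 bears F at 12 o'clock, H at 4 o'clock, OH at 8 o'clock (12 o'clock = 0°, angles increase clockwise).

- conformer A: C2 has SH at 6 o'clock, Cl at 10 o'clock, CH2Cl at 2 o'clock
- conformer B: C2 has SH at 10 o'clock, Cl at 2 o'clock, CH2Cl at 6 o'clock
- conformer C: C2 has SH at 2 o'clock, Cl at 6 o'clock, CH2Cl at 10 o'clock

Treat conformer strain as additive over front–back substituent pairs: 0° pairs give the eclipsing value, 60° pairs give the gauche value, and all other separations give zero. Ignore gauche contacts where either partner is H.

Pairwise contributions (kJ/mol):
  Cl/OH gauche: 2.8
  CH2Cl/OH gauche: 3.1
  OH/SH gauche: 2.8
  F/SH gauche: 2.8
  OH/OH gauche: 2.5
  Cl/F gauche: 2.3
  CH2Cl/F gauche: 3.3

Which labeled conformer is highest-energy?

C

A is staggered. F at 0° is gauche with Cl at 300° (2.3); F at 0° is gauche with CH2Cl at 60° (3.3); OH at 240° is gauche with SH at 180° (2.8); OH at 240° is gauche with Cl at 300° (2.8). Total 11.2 kJ/mol.
B is staggered. F at 0° is gauche with SH at 300° (2.8); F at 0° is gauche with Cl at 60° (2.3); OH at 240° is gauche with SH at 300° (2.8); OH at 240° is gauche with CH2Cl at 180° (3.1). Total 11.0 kJ/mol.
C is staggered. F at 0° is gauche with SH at 60° (2.8); F at 0° is gauche with CH2Cl at 300° (3.3); OH at 240° is gauche with Cl at 180° (2.8); OH at 240° is gauche with CH2Cl at 300° (3.1). Total 12.0 kJ/mol.
C has the highest total (12.0 kJ/mol).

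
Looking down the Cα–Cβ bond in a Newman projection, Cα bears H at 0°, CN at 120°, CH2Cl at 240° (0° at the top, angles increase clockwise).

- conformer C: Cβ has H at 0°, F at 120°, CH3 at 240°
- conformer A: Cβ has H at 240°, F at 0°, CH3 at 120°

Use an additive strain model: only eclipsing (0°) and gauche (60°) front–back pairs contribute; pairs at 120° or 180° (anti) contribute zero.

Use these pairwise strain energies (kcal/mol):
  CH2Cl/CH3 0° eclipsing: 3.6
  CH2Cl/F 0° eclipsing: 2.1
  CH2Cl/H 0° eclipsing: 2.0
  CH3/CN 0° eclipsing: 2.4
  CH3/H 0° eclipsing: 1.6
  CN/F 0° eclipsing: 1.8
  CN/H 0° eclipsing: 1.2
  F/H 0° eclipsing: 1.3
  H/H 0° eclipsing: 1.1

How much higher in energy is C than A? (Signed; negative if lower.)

+0.8 kcal/mol

C (eclipsed): H–H eclipsed, CN–F eclipsed, CH2Cl–CH3 eclipsed; 1.1 + 1.8 + 3.6 = 6.5 kcal/mol.
A (eclipsed): H–F eclipsed, CN–CH3 eclipsed, CH2Cl–H eclipsed; 1.3 + 2.4 + 2.0 = 5.7 kcal/mol.
E(C) − E(A) = 6.5 − 5.7 = +0.8 kcal/mol.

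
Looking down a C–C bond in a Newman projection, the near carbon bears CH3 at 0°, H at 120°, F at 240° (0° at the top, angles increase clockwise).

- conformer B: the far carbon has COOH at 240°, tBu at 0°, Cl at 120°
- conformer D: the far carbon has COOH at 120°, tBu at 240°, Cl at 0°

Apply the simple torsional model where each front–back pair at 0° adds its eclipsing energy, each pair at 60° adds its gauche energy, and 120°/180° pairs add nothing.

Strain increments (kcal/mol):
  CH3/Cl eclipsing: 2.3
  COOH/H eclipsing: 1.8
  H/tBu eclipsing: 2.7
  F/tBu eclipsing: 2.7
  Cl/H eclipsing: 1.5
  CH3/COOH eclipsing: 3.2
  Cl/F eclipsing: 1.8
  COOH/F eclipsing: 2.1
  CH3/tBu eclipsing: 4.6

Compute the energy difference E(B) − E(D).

+1.4 kcal/mol

B (eclipsed): CH3–tBu eclipsed, H–Cl eclipsed, F–COOH eclipsed; 4.6 + 1.5 + 2.1 = 8.2 kcal/mol.
D (eclipsed): CH3–Cl eclipsed, H–COOH eclipsed, F–tBu eclipsed; 2.3 + 1.8 + 2.7 = 6.8 kcal/mol.
E(B) − E(D) = 8.2 − 6.8 = +1.4 kcal/mol.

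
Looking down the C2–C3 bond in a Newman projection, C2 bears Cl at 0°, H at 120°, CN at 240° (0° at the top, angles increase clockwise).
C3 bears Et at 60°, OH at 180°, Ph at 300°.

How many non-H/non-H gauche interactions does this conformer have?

4

Non-H gauche pairs: Cl(0°)/Et(60°); Cl(0°)/Ph(300°); CN(240°)/OH(180°); CN(240°)/Ph(300°) — 4 interactions.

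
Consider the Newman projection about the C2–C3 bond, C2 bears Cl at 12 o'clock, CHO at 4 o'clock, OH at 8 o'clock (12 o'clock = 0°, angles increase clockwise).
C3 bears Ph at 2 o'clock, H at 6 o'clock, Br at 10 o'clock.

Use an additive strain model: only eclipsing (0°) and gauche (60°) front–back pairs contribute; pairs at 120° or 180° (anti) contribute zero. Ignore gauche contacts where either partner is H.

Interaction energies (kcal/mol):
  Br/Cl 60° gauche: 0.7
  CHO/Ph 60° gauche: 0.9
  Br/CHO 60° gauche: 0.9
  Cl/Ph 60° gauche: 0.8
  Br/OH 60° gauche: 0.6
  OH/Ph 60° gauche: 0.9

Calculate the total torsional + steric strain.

3.0 kcal/mol

This conformer is staggered. Cl at 0° is gauche with Ph at 60° (0.8); Cl at 0° is gauche with Br at 300° (0.7); CHO at 120° is gauche with Ph at 60° (0.9); OH at 240° is gauche with Br at 300° (0.6). Total 3.0 kcal/mol.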